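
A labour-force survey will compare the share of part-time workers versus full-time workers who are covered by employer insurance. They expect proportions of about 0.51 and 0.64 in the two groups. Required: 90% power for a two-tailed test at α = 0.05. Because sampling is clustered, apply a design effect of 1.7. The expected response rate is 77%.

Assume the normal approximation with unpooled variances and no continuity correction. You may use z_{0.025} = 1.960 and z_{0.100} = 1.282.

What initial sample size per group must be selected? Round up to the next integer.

n = 660 per group

n = (z_{α/2} + z_β)² · [p₁(1−p₁) + p₂(1−p₂)] / (p₁ − p₂)²
  = (1.960 + 1.282)² · (0.51·0.49 + 0.64·0.36) / (-0.13)²
  = (3.242)² · (0.2499 + 0.2304) / 0.0169
  = 10.5106 · 0.4803 / 0.0169
  = 298.71
Design effect: 1.7 × 298.71 = 507.81.
Adjust for 77% response: 507.81 / 0.77 = 659.49.
Round up → n = 660 per group.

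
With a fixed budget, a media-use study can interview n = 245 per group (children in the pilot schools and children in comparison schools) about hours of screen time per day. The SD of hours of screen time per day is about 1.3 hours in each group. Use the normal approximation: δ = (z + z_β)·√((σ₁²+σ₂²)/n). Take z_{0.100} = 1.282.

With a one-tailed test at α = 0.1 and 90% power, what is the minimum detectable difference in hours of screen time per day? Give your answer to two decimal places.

Minimum detectable difference ≈ 0.30 hours

δ = (z_α + z_β) · √((σ₁²+σ₂²)/n)
  = (1.282 + 1.282) · √(3.38/245)
  = 2.564 · √0.0138
  = 2.564 · 0.1175
  = 0.3012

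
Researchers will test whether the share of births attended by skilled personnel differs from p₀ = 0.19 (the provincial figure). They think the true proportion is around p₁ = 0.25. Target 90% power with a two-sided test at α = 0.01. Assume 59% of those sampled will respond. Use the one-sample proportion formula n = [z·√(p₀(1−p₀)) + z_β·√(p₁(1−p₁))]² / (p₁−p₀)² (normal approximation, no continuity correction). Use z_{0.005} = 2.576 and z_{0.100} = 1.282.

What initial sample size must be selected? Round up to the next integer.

n = 1155

n = [z_{α/2}·√(p₀q₀) + z_β·√(p₁q₁)]² / (p₁ − p₀)²
  = [2.576·√(0.19·0.81) + 1.282·√(0.25·0.75)]² / (0.06)²
  = [2.576·0.3923 + 1.282·0.4330]² / 0.0036
  = [1.5657]² / 0.0036
  = 680.94
Adjust for 59% response: 680.94 / 0.59 = 1154.14.
Round up → n = 1155.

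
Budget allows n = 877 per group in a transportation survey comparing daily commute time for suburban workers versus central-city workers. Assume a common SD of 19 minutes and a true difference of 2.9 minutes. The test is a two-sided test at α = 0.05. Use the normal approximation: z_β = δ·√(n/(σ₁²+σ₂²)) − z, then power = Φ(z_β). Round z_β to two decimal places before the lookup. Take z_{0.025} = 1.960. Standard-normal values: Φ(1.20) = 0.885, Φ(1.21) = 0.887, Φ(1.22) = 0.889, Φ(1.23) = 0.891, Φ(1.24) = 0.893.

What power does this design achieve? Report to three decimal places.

Power ≈ 0.893

z_β = δ·√(n/(σ₁²+σ₂²)) − z_{α/2}
    = 2.9 · √(877/722) − 1.960
    = 2.9 · 1.10213 − 1.960
    = 3.1962 − 1.960 = 1.2362 → 1.24
Power = Φ(1.24) = 0.893.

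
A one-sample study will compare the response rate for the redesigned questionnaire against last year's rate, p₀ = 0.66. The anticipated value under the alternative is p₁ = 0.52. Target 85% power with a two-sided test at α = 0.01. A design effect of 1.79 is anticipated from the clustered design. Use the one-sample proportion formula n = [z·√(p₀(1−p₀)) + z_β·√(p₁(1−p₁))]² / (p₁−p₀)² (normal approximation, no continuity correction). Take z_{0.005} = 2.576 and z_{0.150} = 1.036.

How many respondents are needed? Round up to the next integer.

n = 276

n = [z_{α/2}·√(p₀q₀) + z_β·√(p₁q₁)]² / (p₁ − p₀)²
  = [2.576·√(0.66·0.34) + 1.036·√(0.52·0.48)]² / (-0.14)²
  = [2.576·0.4737 + 1.036·0.4996]² / 0.0196
  = [1.7379]² / 0.0196
  = 154.09
Design effect: 1.79 × 154.09 = 275.82.
Round up → n = 276.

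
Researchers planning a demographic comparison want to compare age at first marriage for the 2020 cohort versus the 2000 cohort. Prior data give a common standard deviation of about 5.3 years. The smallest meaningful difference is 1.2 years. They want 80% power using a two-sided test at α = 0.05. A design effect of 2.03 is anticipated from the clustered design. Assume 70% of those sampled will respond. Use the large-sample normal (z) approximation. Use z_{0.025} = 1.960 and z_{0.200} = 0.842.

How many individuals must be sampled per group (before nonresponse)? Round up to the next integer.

n = (z_{α/2} + z_β)² · (σ₁² + σ₂²) / δ²
  = (1.960 + 0.842)² · (2·5.3² = 56.18) / 1.2²
  = 7.8512 · 56.18 / 1.44
  = 306.31
Design effect: 2.03 × 306.31 = 621.80.
Adjust for 70% response: 621.80 / 0.70 = 888.29.
Round up → n = 889 per group.

n = 889 per group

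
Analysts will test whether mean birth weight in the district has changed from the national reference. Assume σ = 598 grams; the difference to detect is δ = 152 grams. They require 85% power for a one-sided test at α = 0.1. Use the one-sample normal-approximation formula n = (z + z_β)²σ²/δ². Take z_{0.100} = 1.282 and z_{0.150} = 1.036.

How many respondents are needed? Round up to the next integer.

n = (z_α + z_β)² · σ² / δ²
  = (1.282 + 1.036)² · 598² / 152²
  = 5.3731 · 357604 / 23104
  = 83.17
Round up → n = 84.

n = 84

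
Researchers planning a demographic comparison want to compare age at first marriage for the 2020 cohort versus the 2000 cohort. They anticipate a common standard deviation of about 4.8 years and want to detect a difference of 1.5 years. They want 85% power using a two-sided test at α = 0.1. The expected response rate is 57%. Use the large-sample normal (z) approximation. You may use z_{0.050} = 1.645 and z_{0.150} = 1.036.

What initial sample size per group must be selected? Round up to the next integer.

n = (z_{α/2} + z_β)² · (σ₁² + σ₂²) / δ²
  = (1.645 + 1.036)² · (2·4.8² = 46.08) / 1.5²
  = 7.1878 · 46.08 / 2.25
  = 147.21
Adjust for 57% response: 147.21 / 0.57 = 258.25.
Round up → n = 259 per group.

n = 259 per group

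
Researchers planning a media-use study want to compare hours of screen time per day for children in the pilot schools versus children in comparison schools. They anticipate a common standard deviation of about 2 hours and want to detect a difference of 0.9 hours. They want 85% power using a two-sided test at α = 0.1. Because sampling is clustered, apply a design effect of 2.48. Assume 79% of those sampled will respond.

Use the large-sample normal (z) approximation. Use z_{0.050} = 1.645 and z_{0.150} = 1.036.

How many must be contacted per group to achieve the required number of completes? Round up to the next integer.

n = (z_{α/2} + z_β)² · (σ₁² + σ₂²) / δ²
  = (1.645 + 1.036)² · (2·2² = 8) / 0.9²
  = 7.1878 · 8 / 0.81
  = 70.99
Design effect: 2.48 × 70.99 = 176.06.
Adjust for 79% response: 176.06 / 0.79 = 222.86.
Round up → n = 223 per group.

n = 223 per group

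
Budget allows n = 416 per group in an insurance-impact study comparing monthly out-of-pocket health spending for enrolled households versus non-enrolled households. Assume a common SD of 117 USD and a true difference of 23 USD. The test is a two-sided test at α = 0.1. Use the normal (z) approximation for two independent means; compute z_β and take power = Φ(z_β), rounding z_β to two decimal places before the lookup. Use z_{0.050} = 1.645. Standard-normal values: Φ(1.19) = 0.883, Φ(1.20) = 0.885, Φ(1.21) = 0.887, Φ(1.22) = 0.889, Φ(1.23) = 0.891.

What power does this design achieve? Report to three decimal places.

Power ≈ 0.883

z_β = δ·√(n/(σ₁²+σ₂²)) − z_{α/2}
    = 23 · √(416/27378) − 1.645
    = 23 · 0.12327 − 1.645
    = 2.8351 − 1.645 = 1.1901 → 1.19
Power = Φ(1.19) = 0.883.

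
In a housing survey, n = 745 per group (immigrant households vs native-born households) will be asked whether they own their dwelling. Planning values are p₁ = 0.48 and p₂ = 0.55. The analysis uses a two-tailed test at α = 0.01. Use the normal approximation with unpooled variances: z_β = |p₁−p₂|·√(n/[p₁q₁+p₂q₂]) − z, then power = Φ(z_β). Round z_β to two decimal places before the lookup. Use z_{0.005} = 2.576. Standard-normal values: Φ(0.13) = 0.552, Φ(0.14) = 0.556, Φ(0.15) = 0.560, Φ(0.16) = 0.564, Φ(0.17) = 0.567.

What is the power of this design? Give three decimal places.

Power ≈ 0.552

z_β = |p₁−p₂|·√(n/[p₁q₁+p₂q₂]) − z_{α/2}
    = 0.07 · √(745/0.4971) − 2.576
    = 0.07 · 38.7129 − 2.576
    = 2.7099 − 2.576 = 0.1339 → 0.13
Power = Φ(0.13) = 0.552.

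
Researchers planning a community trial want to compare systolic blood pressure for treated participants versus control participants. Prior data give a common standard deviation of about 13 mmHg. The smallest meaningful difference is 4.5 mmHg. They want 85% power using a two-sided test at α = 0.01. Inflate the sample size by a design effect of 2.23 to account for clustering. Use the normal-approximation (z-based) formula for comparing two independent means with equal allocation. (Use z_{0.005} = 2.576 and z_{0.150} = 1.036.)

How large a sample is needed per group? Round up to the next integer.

n = (z_{α/2} + z_β)² · (σ₁² + σ₂²) / δ²
  = (2.576 + 1.036)² · (2·13² = 338) / 4.5²
  = 13.0465 · 338 / 20.25
  = 217.76
Design effect: 2.23 × 217.76 = 485.61.
Round up → n = 486 per group.

n = 486 per group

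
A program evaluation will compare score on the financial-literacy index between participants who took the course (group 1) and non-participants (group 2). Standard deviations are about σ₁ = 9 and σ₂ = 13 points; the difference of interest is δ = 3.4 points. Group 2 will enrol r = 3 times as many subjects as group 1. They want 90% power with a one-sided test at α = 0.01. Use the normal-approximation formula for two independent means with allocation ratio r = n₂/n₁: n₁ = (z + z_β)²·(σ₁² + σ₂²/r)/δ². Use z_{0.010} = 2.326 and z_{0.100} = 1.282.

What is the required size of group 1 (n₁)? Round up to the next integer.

n₁ = 155

n₁ = (z_α + z_β)² · (σ₁² + σ₂²/r) / δ²
   = (2.326 + 1.282)² · (9² + 13²/3) / 3.4²
   = 13.0177 · (81 + 56.3333) / 11.56
   = 13.0177 · 137.3333 / 11.56
   = 154.65
Round up → n₁ = 155; n₂ = r·n₁ = 3 × 155 = 465.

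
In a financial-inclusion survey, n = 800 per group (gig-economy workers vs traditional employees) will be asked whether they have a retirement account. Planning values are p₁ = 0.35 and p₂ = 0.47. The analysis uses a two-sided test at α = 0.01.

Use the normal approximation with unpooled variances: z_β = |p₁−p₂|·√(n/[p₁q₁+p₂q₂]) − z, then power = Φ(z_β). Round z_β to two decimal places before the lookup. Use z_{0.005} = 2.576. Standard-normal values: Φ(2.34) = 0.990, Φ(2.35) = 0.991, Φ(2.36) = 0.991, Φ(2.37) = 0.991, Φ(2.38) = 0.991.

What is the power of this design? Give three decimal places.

z_β = |p₁−p₂|·√(n/[p₁q₁+p₂q₂]) − z_{α/2}
    = 0.12 · √(800/0.4766) − 2.576
    = 0.12 · 40.9702 − 2.576
    = 4.9164 − 2.576 = 2.3404 → 2.34
Power = Φ(2.34) = 0.990.

Power ≈ 0.990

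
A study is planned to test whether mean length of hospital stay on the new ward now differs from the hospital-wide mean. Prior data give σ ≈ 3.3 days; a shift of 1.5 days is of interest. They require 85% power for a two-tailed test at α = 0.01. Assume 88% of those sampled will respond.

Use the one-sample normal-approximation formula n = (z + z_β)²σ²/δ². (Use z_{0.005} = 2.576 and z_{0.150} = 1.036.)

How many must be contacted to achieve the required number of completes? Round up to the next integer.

n = 72

n = (z_{α/2} + z_β)² · σ² / δ²
  = (2.576 + 1.036)² · 3.3² / 1.5²
  = 13.0465 · 10.89 / 2.25
  = 63.15
Adjust for 88% response: 63.15 / 0.88 = 71.76.
Round up → n = 72.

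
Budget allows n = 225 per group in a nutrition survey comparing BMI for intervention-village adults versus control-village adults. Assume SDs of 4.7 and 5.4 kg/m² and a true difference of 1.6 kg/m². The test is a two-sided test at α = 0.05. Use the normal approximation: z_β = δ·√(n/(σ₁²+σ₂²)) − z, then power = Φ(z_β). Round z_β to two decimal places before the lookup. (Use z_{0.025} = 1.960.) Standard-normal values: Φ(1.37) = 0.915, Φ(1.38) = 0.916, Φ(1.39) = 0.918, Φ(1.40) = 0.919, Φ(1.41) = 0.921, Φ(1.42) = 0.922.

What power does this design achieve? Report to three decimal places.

z_β = δ·√(n/(σ₁²+σ₂²)) − z_{α/2}
    = 1.6 · √(225/51.25) − 1.960
    = 1.6 · 2.09529 − 1.960
    = 3.3525 − 1.960 = 1.3925 → 1.39
Power = Φ(1.39) = 0.918.

Power ≈ 0.918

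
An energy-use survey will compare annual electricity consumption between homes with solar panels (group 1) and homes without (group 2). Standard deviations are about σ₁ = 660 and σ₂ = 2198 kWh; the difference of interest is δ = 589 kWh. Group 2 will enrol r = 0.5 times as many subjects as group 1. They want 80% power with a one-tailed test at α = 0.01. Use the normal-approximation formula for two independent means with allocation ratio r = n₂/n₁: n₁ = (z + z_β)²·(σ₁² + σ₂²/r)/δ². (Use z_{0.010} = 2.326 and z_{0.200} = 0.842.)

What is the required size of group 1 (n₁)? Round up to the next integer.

n₁ = (z_α + z_β)² · (σ₁² + σ₂²/r) / δ²
   = (2.326 + 0.842)² · (660² + 2198²/0.5) / 589²
   = 10.0362 · (435600 + 9662408) / 346921
   = 10.0362 · 10098008 / 346921
   = 292.13
Round up → n₁ = 293; n₂ = r·n₁ = 0.5 × 293 = 147.

n₁ = 293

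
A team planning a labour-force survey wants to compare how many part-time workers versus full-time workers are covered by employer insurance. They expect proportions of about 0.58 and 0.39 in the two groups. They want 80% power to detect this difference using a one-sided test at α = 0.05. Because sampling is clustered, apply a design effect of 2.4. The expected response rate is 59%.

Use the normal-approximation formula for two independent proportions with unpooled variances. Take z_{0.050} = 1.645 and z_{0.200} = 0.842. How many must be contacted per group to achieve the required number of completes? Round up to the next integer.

n = (z_α + z_β)² · [p₁(1−p₁) + p₂(1−p₂)] / (p₁ − p₂)²
  = (1.645 + 0.842)² · (0.58·0.42 + 0.39·0.61) / (0.19)²
  = (2.487)² · (0.2436 + 0.2379) / 0.0361
  = 6.1852 · 0.4815 / 0.0361
  = 82.50
Design effect: 2.4 × 82.50 = 197.99.
Adjust for 59% response: 197.99 / 0.59 = 335.58.
Round up → n = 336 per group.

n = 336 per group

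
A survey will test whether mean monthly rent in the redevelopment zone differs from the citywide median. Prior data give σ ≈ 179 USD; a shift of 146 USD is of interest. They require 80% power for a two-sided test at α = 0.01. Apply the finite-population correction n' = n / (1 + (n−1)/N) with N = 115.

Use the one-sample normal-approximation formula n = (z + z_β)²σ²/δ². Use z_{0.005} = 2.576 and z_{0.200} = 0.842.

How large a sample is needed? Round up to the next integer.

n = (z_{α/2} + z_β)² · σ² / δ²
  = (2.576 + 0.842)² · 179² / 146²
  = 11.6827 · 32041 / 21316
  = 17.56
Finite-population correction (N = 115): 17.56 / (1 + (17.56 − 1)/115) = 15.35.
Round up → n = 16.

n = 16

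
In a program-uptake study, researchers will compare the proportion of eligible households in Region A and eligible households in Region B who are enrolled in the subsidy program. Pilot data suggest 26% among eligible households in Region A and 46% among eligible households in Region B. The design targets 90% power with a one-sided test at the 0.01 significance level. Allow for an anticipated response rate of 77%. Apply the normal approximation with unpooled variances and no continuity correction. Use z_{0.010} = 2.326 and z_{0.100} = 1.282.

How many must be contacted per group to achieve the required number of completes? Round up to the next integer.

n = (z_α + z_β)² · [p₁(1−p₁) + p₂(1−p₂)] / (p₁ − p₂)²
  = (2.326 + 1.282)² · (0.26·0.74 + 0.46·0.54) / (-0.20)²
  = (3.608)² · (0.1924 + 0.2484) / 0.0400
  = 13.0177 · 0.4408 / 0.0400
  = 143.45
Adjust for 77% response: 143.45 / 0.77 = 186.30.
Round up → n = 187 per group.

n = 187 per group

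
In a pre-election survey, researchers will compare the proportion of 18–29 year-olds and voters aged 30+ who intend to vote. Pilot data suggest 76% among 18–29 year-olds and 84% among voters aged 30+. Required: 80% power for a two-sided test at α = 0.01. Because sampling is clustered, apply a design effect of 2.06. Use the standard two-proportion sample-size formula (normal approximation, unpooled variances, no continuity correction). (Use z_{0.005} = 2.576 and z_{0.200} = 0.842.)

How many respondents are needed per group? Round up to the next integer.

n = (z_{α/2} + z_β)² · [p₁(1−p₁) + p₂(1−p₂)] / (p₁ − p₂)²
  = (2.576 + 0.842)² · (0.76·0.24 + 0.84·0.16) / (-0.08)²
  = (3.418)² · (0.1824 + 0.1344) / 0.0064
  = 11.6827 · 0.3168 / 0.0064
  = 578.29
Design effect: 2.06 × 578.29 = 1191.29.
Round up → n = 1192 per group.

n = 1192 per group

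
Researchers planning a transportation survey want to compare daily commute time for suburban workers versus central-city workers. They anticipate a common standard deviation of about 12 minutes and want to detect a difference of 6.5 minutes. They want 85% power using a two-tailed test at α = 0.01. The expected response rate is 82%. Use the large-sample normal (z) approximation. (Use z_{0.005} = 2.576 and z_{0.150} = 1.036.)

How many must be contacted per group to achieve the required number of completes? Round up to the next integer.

n = (z_{α/2} + z_β)² · (σ₁² + σ₂²) / δ²
  = (2.576 + 1.036)² · (2·12² = 288) / 6.5²
  = 13.0465 · 288 / 42.25
  = 88.93
Adjust for 82% response: 88.93 / 0.82 = 108.45.
Round up → n = 109 per group.

n = 109 per group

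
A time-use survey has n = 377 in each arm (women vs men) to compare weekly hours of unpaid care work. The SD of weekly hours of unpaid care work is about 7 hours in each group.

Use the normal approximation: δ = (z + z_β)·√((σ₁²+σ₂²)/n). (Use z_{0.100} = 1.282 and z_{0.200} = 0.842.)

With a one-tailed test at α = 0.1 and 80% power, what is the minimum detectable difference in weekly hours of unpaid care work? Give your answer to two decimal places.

Minimum detectable difference ≈ 1.08 hours

δ = (z_α + z_β) · √((σ₁²+σ₂²)/n)
  = (1.282 + 0.842) · √(98/377)
  = 2.124 · √0.25995
  = 2.124 · 0.5098
  = 1.0829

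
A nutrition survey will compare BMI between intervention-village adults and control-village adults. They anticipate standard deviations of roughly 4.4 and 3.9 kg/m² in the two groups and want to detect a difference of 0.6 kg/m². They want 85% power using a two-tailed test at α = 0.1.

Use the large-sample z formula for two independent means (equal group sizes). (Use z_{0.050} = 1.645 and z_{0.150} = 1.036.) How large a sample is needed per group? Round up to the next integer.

n = (z_{α/2} + z_β)² · (σ₁² + σ₂²) / δ²
  = (1.645 + 1.036)² · (4.4² + 3.9² = 34.57) / 0.6²
  = 7.1878 · 34.57 / 0.36
  = 690.22
Round up → n = 691 per group.

n = 691 per group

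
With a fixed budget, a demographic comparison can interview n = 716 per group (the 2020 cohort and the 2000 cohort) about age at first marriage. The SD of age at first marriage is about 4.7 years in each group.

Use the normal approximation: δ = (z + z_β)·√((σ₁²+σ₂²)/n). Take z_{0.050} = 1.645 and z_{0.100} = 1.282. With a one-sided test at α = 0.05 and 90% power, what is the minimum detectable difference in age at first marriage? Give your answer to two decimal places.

δ = (z_α + z_β) · √((σ₁²+σ₂²)/n)
  = (1.645 + 1.282) · √(44.18/716)
  = 2.927 · √0.0617
  = 2.927 · 0.2484
  = 0.7271

Minimum detectable difference ≈ 0.73 years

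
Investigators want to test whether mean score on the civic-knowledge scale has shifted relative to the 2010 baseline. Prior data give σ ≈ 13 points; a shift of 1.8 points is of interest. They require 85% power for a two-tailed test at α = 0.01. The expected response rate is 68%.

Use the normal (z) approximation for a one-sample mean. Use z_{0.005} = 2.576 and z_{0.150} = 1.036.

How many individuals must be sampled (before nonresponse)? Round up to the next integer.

n = 1001

n = (z_{α/2} + z_β)² · σ² / δ²
  = (2.576 + 1.036)² · 13² / 1.8²
  = 13.0465 · 169 / 3.24
  = 680.51
Adjust for 68% response: 680.51 / 0.68 = 1000.76.
Round up → n = 1001.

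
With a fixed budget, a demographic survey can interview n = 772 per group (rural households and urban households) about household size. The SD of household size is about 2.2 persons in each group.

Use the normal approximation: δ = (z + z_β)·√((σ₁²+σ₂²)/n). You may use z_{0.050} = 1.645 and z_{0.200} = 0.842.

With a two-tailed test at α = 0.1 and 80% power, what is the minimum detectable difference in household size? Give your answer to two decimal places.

Minimum detectable difference ≈ 0.28 persons

δ = (z_{α/2} + z_β) · √((σ₁²+σ₂²)/n)
  = (1.645 + 0.842) · √(9.68/772)
  = 2.487 · √0.01254
  = 2.487 · 0.1120
  = 0.2785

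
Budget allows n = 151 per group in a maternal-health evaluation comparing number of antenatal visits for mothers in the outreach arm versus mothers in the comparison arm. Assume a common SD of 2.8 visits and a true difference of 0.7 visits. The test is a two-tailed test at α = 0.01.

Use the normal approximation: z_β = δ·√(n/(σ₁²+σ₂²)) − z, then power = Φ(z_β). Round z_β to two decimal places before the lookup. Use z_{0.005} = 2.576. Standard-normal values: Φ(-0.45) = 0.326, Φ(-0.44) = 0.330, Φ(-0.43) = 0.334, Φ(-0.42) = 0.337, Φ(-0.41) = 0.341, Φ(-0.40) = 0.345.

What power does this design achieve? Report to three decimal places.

Power ≈ 0.345

z_β = δ·√(n/(σ₁²+σ₂²)) − z_{α/2}
    = 0.7 · √(151/15.68) − 2.576
    = 0.7 · 3.10324 − 2.576
    = 2.1723 − 2.576 = -0.4037 → -0.40
Power = Φ(-0.40) = 0.345.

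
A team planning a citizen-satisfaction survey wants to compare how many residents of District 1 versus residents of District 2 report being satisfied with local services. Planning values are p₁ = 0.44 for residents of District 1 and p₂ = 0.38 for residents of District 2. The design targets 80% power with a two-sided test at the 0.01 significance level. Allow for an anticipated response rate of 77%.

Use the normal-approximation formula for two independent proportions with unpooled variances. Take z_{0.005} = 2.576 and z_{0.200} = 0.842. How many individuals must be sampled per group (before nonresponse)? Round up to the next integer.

n = 2032 per group

n = (z_{α/2} + z_β)² · [p₁(1−p₁) + p₂(1−p₂)] / (p₁ − p₂)²
  = (2.576 + 0.842)² · (0.44·0.56 + 0.38·0.62) / (0.06)²
  = (3.418)² · (0.2464 + 0.2356) / 0.0036
  = 11.6827 · 0.4820 / 0.0036
  = 1564.19
Adjust for 77% response: 1564.19 / 0.77 = 2031.41.
Round up → n = 2032 per group.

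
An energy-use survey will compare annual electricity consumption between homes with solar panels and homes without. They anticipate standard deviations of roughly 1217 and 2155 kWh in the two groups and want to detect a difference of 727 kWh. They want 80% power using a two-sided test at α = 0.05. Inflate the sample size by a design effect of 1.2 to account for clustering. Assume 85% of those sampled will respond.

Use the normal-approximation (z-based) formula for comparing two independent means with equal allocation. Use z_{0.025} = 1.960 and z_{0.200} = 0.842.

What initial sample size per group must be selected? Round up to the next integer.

n = (z_{α/2} + z_β)² · (σ₁² + σ₂²) / δ²
  = (1.960 + 0.842)² · (1217² + 2155² = 6125114) / 727²
  = 7.8512 · 6125114 / 528529
  = 90.99
Design effect: 1.2 × 90.99 = 109.18.
Adjust for 85% response: 109.18 / 0.85 = 128.45.
Round up → n = 129 per group.

n = 129 per group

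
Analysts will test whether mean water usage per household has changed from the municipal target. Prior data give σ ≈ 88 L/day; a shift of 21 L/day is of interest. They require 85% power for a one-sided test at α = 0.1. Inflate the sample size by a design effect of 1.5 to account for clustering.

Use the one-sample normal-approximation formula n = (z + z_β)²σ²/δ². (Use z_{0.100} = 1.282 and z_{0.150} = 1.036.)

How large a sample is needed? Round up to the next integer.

n = (z_α + z_β)² · σ² / δ²
  = (1.282 + 1.036)² · 88² / 21²
  = 5.3731 · 7744 / 441
  = 94.35
Design effect: 1.5 × 94.35 = 141.53.
Round up → n = 142.

n = 142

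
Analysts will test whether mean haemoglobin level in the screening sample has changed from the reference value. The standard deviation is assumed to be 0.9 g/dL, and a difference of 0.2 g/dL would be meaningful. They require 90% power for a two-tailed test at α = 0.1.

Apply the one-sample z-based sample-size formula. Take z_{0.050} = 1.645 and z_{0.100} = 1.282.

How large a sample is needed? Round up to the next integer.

n = (z_{α/2} + z_β)² · σ² / δ²
  = (1.645 + 1.282)² · 0.9² / 0.2²
  = 8.5673 · 0.81 / 0.04
  = 173.49
Round up → n = 174.

n = 174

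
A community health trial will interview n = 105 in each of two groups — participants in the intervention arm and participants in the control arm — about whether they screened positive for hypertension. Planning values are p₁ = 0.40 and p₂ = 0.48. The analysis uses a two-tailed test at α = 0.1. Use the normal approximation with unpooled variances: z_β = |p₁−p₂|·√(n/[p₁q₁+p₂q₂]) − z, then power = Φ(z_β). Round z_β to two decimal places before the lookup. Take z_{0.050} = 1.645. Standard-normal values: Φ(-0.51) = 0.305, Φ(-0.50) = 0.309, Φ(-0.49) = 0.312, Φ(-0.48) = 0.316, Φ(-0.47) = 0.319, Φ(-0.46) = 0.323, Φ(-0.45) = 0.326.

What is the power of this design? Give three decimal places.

Power ≈ 0.319

z_β = |p₁−p₂|·√(n/[p₁q₁+p₂q₂]) − z_{α/2}
    = 0.08 · √(105/0.4896) − 1.645
    = 0.08 · 14.6445 − 1.645
    = 1.1716 − 1.645 = -0.4734 → -0.47
Power = Φ(-0.47) = 0.319.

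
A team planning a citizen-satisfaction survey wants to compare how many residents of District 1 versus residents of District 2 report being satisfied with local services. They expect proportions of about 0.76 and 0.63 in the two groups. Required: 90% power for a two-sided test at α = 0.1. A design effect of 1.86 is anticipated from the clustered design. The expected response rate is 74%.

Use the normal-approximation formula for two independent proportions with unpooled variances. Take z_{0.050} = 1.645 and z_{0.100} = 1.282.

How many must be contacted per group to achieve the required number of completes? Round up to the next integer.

n = 530 per group

n = (z_{α/2} + z_β)² · [p₁(1−p₁) + p₂(1−p₂)] / (p₁ − p₂)²
  = (1.645 + 1.282)² · (0.76·0.24 + 0.63·0.37) / (0.13)²
  = (2.927)² · (0.1824 + 0.2331) / 0.0169
  = 8.5673 · 0.4155 / 0.0169
  = 210.63
Design effect: 1.86 × 210.63 = 391.78.
Adjust for 74% response: 391.78 / 0.74 = 529.43.
Round up → n = 530 per group.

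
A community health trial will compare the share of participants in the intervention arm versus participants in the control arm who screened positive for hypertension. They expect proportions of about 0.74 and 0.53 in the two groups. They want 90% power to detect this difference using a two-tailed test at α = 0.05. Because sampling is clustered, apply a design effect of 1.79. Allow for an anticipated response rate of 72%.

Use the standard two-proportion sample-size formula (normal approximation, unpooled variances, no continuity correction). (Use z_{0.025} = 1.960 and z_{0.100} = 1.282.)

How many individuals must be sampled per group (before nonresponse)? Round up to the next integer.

n = (z_{α/2} + z_β)² · [p₁(1−p₁) + p₂(1−p₂)] / (p₁ − p₂)²
  = (1.960 + 1.282)² · (0.74·0.26 + 0.53·0.47) / (0.21)²
  = (3.242)² · (0.1924 + 0.2491) / 0.0441
  = 10.5106 · 0.4415 / 0.0441
  = 105.22
Design effect: 1.79 × 105.22 = 188.35.
Adjust for 72% response: 188.35 / 0.72 = 261.60.
Round up → n = 262 per group.

n = 262 per group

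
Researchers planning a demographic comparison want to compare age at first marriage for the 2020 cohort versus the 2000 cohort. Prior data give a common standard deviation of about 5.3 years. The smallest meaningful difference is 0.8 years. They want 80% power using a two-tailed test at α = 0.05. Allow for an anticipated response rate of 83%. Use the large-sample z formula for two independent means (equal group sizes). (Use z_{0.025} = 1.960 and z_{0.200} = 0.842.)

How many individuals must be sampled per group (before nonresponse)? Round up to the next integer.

n = 831 per group

n = (z_{α/2} + z_β)² · (σ₁² + σ₂²) / δ²
  = (1.960 + 0.842)² · (2·5.3² = 56.18) / 0.8²
  = 7.8512 · 56.18 / 0.64
  = 689.19
Adjust for 83% response: 689.19 / 0.83 = 830.35.
Round up → n = 831 per group.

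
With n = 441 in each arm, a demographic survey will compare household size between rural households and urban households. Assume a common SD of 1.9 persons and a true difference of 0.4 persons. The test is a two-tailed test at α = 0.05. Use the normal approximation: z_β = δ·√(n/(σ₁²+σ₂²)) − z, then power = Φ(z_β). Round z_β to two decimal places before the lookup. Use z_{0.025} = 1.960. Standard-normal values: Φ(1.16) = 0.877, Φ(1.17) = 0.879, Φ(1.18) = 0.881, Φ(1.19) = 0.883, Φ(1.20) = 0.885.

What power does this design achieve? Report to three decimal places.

z_β = δ·√(n/(σ₁²+σ₂²)) − z_{α/2}
    = 0.4 · √(441/7.22) − 1.960
    = 0.4 · 7.81539 − 1.960
    = 3.1262 − 1.960 = 1.1662 → 1.17
Power = Φ(1.17) = 0.879.

Power ≈ 0.879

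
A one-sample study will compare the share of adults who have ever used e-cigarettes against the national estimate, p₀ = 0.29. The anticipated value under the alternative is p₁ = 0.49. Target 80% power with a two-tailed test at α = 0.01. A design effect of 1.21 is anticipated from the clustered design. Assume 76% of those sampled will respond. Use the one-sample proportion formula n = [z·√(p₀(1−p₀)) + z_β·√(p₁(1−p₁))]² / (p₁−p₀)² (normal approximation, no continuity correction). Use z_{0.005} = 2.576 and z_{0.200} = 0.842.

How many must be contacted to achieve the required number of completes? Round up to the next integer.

n = 101

n = [z_{α/2}·√(p₀q₀) + z_β·√(p₁q₁)]² / (p₁ − p₀)²
  = [2.576·√(0.29·0.71) + 0.842·√(0.49·0.51)]² / (0.20)²
  = [2.576·0.4538 + 0.842·0.4999]² / 0.0400
  = [1.5898]² / 0.0400
  = 63.19
Design effect: 1.21 × 63.19 = 76.46.
Adjust for 76% response: 76.46 / 0.76 = 100.60.
Round up → n = 101.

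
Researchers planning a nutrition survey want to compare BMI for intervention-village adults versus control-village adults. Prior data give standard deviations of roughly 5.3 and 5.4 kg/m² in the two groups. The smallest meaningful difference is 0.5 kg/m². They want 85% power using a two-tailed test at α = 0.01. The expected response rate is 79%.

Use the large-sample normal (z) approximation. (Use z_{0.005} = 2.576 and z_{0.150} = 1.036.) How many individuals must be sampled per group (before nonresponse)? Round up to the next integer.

n = (z_{α/2} + z_β)² · (σ₁² + σ₂²) / δ²
  = (2.576 + 1.036)² · (5.3² + 5.4² = 57.25) / 0.5²
  = 13.0465 · 57.25 / 0.25
  = 2987.66
Adjust for 79% response: 2987.66 / 0.79 = 3781.85.
Round up → n = 3782 per group.

n = 3782 per group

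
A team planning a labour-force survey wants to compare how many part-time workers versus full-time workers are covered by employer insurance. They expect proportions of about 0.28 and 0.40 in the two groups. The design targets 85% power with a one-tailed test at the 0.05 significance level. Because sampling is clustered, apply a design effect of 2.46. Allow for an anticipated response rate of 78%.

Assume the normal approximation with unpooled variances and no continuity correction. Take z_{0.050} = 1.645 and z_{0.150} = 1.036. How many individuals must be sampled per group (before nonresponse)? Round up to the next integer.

n = 696 per group

n = (z_α + z_β)² · [p₁(1−p₁) + p₂(1−p₂)] / (p₁ − p₂)²
  = (1.645 + 1.036)² · (0.28·0.72 + 0.40·0.60) / (-0.12)²
  = (2.681)² · (0.2016 + 0.2400) / 0.0144
  = 7.1878 · 0.4416 / 0.0144
  = 220.42
Design effect: 2.46 × 220.42 = 542.24.
Adjust for 78% response: 542.24 / 0.78 = 695.19.
Round up → n = 696 per group.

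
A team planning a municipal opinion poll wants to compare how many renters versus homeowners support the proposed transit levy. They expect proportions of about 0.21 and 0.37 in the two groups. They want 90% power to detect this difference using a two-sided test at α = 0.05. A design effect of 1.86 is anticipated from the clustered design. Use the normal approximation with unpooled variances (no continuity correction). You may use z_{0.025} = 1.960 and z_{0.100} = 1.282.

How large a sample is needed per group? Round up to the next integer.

n = (z_{α/2} + z_β)² · [p₁(1−p₁) + p₂(1−p₂)] / (p₁ − p₂)²
  = (1.960 + 1.282)² · (0.21·0.79 + 0.37·0.63) / (-0.16)²
  = (3.242)² · (0.1659 + 0.2331) / 0.0256
  = 10.5106 · 0.3990 / 0.0256
  = 163.82
Design effect: 1.86 × 163.82 = 304.70.
Round up → n = 305 per group.

n = 305 per group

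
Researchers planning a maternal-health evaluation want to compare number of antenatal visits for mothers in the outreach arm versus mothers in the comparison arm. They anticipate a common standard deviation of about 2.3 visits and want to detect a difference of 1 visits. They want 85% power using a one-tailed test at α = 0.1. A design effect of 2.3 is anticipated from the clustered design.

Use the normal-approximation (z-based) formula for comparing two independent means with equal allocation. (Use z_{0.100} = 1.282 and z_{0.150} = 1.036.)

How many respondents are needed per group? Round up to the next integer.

n = 131 per group

n = (z_α + z_β)² · (σ₁² + σ₂²) / δ²
  = (1.282 + 1.036)² · (2·2.3² = 10.58) / 1²
  = 5.3731 · 10.58 / 1
  = 56.85
Design effect: 2.3 × 56.85 = 130.75.
Round up → n = 131 per group.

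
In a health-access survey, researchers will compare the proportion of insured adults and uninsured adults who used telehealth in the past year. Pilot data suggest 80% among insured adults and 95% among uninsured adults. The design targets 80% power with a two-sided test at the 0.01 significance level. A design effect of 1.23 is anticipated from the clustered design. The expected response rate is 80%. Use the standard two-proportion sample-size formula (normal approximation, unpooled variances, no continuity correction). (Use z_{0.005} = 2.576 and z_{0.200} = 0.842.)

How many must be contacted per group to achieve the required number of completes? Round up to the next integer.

n = (z_{α/2} + z_β)² · [p₁(1−p₁) + p₂(1−p₂)] / (p₁ − p₂)²
  = (2.576 + 0.842)² · (0.80·0.20 + 0.95·0.05) / (-0.15)²
  = (3.418)² · (0.1600 + 0.0475) / 0.0225
  = 11.6827 · 0.2075 / 0.0225
  = 107.74
Design effect: 1.23 × 107.74 = 132.52.
Adjust for 80% response: 132.52 / 0.80 = 165.65.
Round up → n = 166 per group.

n = 166 per group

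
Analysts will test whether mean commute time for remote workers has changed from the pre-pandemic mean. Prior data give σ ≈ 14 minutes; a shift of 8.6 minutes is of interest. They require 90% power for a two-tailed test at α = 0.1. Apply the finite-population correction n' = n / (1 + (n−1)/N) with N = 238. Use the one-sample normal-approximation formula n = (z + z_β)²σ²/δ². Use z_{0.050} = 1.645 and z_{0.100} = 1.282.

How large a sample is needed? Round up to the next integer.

n = (z_{α/2} + z_β)² · σ² / δ²
  = (1.645 + 1.282)² · 14² / 8.6²
  = 8.5673 · 196 / 73.96
  = 22.70
Finite-population correction (N = 238): 22.70 / (1 + (22.70 − 1)/238) = 20.81.
Round up → n = 21.

n = 21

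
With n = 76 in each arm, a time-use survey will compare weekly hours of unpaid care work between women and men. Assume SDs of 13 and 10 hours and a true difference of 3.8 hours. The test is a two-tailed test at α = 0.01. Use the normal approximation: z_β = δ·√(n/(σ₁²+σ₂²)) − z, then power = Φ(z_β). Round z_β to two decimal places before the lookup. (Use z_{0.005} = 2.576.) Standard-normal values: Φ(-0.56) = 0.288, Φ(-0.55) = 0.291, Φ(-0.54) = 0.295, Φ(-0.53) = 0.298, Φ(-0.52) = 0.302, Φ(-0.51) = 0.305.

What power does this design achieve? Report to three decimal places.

z_β = δ·√(n/(σ₁²+σ₂²)) − z_{α/2}
    = 3.8 · √(76/269) − 2.576
    = 3.8 · 0.53153 − 2.576
    = 2.0198 − 2.576 = -0.5562 → -0.56
Power = Φ(-0.56) = 0.288.

Power ≈ 0.288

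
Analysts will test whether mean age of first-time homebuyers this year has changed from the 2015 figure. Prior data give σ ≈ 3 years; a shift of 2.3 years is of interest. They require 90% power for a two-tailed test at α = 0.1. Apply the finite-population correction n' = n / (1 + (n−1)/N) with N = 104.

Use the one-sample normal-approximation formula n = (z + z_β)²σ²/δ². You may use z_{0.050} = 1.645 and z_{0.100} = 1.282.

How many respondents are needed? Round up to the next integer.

n = 13

n = (z_{α/2} + z_β)² · σ² / δ²
  = (1.645 + 1.282)² · 3² / 2.3²
  = 8.5673 · 9 / 5.29
  = 14.58
Finite-population correction (N = 104): 14.58 / (1 + (14.58 − 1)/104) = 12.89.
Round up → n = 13.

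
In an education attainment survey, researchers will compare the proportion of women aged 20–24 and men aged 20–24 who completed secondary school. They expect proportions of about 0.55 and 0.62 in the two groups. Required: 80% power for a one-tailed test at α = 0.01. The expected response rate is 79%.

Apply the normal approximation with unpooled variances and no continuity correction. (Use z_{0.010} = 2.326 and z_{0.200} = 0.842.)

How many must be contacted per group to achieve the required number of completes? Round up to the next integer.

n = (z_α + z_β)² · [p₁(1−p₁) + p₂(1−p₂)] / (p₁ − p₂)²
  = (2.326 + 0.842)² · (0.55·0.45 + 0.62·0.38) / (-0.07)²
  = (3.168)² · (0.2475 + 0.2356) / 0.0049
  = 10.0362 · 0.4831 / 0.0049
  = 989.49
Adjust for 79% response: 989.49 / 0.79 = 1252.52.
Round up → n = 1253 per group.

n = 1253 per group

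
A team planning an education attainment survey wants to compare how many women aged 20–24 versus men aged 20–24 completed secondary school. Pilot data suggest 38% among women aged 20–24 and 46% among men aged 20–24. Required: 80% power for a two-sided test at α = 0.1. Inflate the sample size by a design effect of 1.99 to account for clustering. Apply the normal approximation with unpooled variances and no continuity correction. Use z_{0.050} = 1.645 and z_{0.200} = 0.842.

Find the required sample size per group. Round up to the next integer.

n = (z_{α/2} + z_β)² · [p₁(1−p₁) + p₂(1−p₂)] / (p₁ − p₂)²
  = (1.645 + 0.842)² · (0.38·0.62 + 0.46·0.54) / (-0.08)²
  = (2.487)² · (0.2356 + 0.2484) / 0.0064
  = 6.1852 · 0.4840 / 0.0064
  = 467.75
Design effect: 1.99 × 467.75 = 930.83.
Round up → n = 931 per group.

n = 931 per group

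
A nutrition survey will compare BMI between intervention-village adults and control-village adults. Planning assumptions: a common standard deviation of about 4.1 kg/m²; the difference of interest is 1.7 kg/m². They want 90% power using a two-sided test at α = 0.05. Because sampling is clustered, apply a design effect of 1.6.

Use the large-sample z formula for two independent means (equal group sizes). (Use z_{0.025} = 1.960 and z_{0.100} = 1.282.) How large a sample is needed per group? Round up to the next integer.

n = 196 per group

n = (z_{α/2} + z_β)² · (σ₁² + σ₂²) / δ²
  = (1.960 + 1.282)² · (2·4.1² = 33.62) / 1.7²
  = 10.5106 · 33.62 / 2.89
  = 122.27
Design effect: 1.6 × 122.27 = 195.63.
Round up → n = 196 per group.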